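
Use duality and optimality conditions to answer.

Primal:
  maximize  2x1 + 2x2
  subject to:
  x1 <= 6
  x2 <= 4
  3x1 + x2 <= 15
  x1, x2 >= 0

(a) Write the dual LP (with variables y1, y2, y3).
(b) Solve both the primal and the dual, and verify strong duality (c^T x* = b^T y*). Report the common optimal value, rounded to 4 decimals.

The standard primal-dual pair for 'max c^T x s.t. A x <= b, x >= 0' is:
  Dual:  min b^T y  s.t.  A^T y >= c,  y >= 0.

So the dual LP is:
  minimize  6y1 + 4y2 + 15y3
  subject to:
    y1 + 3y3 >= 2
    y2 + y3 >= 2
    y1, y2, y3 >= 0

Solving the primal: x* = (3.6667, 4).
  primal value c^T x* = 15.3333.
Solving the dual: y* = (0, 1.3333, 0.6667).
  dual value b^T y* = 15.3333.
Strong duality: c^T x* = b^T y*. Confirmed.

15.3333


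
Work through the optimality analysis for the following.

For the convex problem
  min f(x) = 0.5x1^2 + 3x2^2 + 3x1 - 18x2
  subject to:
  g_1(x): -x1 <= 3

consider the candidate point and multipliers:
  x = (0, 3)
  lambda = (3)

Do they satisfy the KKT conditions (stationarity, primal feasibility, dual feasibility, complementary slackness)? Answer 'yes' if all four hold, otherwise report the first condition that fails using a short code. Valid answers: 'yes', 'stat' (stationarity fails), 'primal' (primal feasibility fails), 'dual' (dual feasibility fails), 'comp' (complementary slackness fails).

Gradient of f: grad f(x) = Q x + c = (3, 0)
Constraint values g_i(x) = a_i^T x - b_i:
  g_1((0, 3)) = -3
Stationarity residual: grad f(x) + sum_i lambda_i a_i = (0, 0)
  -> stationarity OK
Primal feasibility (all g_i <= 0): OK
Dual feasibility (all lambda_i >= 0): OK
Complementary slackness (lambda_i * g_i(x) = 0 for all i): FAILS

Verdict: the first failing condition is complementary_slackness -> comp.

comp


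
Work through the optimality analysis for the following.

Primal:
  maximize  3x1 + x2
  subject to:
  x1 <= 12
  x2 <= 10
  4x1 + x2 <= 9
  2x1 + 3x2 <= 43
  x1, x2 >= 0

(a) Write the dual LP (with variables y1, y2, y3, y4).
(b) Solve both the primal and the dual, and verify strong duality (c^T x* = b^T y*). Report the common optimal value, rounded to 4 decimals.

The standard primal-dual pair for 'max c^T x s.t. A x <= b, x >= 0' is:
  Dual:  min b^T y  s.t.  A^T y >= c,  y >= 0.

So the dual LP is:
  minimize  12y1 + 10y2 + 9y3 + 43y4
  subject to:
    y1 + 4y3 + 2y4 >= 3
    y2 + y3 + 3y4 >= 1
    y1, y2, y3, y4 >= 0

Solving the primal: x* = (0, 9).
  primal value c^T x* = 9.
Solving the dual: y* = (0, 0, 1, 0).
  dual value b^T y* = 9.
Strong duality: c^T x* = b^T y*. Confirmed.

9


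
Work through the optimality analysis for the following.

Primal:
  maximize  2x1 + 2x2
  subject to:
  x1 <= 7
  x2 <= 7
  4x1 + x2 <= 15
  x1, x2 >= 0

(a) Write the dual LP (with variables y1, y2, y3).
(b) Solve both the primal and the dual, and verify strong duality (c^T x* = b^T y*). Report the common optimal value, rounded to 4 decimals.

The standard primal-dual pair for 'max c^T x s.t. A x <= b, x >= 0' is:
  Dual:  min b^T y  s.t.  A^T y >= c,  y >= 0.

So the dual LP is:
  minimize  7y1 + 7y2 + 15y3
  subject to:
    y1 + 4y3 >= 2
    y2 + y3 >= 2
    y1, y2, y3 >= 0

Solving the primal: x* = (2, 7).
  primal value c^T x* = 18.
Solving the dual: y* = (0, 1.5, 0.5).
  dual value b^T y* = 18.
Strong duality: c^T x* = b^T y*. Confirmed.

18


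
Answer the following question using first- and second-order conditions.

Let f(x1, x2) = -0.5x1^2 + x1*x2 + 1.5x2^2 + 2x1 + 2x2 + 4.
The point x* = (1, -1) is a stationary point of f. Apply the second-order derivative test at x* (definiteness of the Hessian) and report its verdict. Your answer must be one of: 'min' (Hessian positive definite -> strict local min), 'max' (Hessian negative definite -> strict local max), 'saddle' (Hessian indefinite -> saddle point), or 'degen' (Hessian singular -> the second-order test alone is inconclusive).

Compute the Hessian H = grad^2 f:
  H = [[-1, 1], [1, 3]]
Verify stationarity: grad f(x*) = H x* + g = (0, 0).
Eigenvalues of H: -1.2361, 3.2361.
Eigenvalues have mixed signs, so H is indefinite -> x* is a saddle point.

saddle


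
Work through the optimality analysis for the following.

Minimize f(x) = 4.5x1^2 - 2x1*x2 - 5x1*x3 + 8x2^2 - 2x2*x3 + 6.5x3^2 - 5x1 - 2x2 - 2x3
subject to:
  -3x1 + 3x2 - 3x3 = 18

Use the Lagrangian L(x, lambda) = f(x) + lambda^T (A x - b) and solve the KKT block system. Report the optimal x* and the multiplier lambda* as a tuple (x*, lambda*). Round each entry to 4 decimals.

Form the Lagrangian:
  L(x, lambda) = (1/2) x^T Q x + c^T x + lambda^T (A x - b)
Stationarity (grad_x L = 0): Q x + c + A^T lambda = 0.
Primal feasibility: A x = b.

This gives the KKT block system:
  [ Q   A^T ] [ x     ]   [-c ]
  [ A    0  ] [ lambda ] = [ b ]

Solving the linear system:
  x*      = (-2.8676, 0.7353, -2.3971)
  lambda* = (-6.7647)
  f(x*)   = 69.7132

x* = (-2.8676, 0.7353, -2.3971), lambda* = (-6.7647)


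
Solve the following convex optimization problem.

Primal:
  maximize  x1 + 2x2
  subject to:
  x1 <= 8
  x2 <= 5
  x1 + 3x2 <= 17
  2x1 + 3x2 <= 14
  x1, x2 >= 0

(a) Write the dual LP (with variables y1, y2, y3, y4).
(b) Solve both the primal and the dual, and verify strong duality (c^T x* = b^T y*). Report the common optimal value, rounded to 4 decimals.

The standard primal-dual pair for 'max c^T x s.t. A x <= b, x >= 0' is:
  Dual:  min b^T y  s.t.  A^T y >= c,  y >= 0.

So the dual LP is:
  minimize  8y1 + 5y2 + 17y3 + 14y4
  subject to:
    y1 + y3 + 2y4 >= 1
    y2 + 3y3 + 3y4 >= 2
    y1, y2, y3, y4 >= 0

Solving the primal: x* = (0, 4.6667).
  primal value c^T x* = 9.3333.
Solving the dual: y* = (0, 0, 0, 0.6667).
  dual value b^T y* = 9.3333.
Strong duality: c^T x* = b^T y*. Confirmed.

9.3333


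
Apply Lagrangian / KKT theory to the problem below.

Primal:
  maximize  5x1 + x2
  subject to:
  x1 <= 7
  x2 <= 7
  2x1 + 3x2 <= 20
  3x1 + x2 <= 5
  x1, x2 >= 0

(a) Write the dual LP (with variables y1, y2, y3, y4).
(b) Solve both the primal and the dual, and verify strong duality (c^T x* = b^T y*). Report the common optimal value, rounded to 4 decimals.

The standard primal-dual pair for 'max c^T x s.t. A x <= b, x >= 0' is:
  Dual:  min b^T y  s.t.  A^T y >= c,  y >= 0.

So the dual LP is:
  minimize  7y1 + 7y2 + 20y3 + 5y4
  subject to:
    y1 + 2y3 + 3y4 >= 5
    y2 + 3y3 + y4 >= 1
    y1, y2, y3, y4 >= 0

Solving the primal: x* = (1.6667, 0).
  primal value c^T x* = 8.3333.
Solving the dual: y* = (0, 0, 0, 1.6667).
  dual value b^T y* = 8.3333.
Strong duality: c^T x* = b^T y*. Confirmed.

8.3333


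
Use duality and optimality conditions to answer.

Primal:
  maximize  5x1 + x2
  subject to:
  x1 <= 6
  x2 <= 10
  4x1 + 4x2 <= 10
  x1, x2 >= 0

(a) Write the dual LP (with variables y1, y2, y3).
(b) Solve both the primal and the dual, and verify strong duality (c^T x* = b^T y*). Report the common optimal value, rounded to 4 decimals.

The standard primal-dual pair for 'max c^T x s.t. A x <= b, x >= 0' is:
  Dual:  min b^T y  s.t.  A^T y >= c,  y >= 0.

So the dual LP is:
  minimize  6y1 + 10y2 + 10y3
  subject to:
    y1 + 4y3 >= 5
    y2 + 4y3 >= 1
    y1, y2, y3 >= 0

Solving the primal: x* = (2.5, 0).
  primal value c^T x* = 12.5.
Solving the dual: y* = (0, 0, 1.25).
  dual value b^T y* = 12.5.
Strong duality: c^T x* = b^T y*. Confirmed.

12.5


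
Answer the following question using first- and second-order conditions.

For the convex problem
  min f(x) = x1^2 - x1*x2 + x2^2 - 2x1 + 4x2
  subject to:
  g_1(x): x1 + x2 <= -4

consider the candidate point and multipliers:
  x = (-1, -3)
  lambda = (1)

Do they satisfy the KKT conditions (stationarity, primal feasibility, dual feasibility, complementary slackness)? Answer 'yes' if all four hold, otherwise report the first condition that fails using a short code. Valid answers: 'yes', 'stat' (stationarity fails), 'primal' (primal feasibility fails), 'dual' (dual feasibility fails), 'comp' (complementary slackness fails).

Gradient of f: grad f(x) = Q x + c = (-1, -1)
Constraint values g_i(x) = a_i^T x - b_i:
  g_1((-1, -3)) = 0
Stationarity residual: grad f(x) + sum_i lambda_i a_i = (0, 0)
  -> stationarity OK
Primal feasibility (all g_i <= 0): OK
Dual feasibility (all lambda_i >= 0): OK
Complementary slackness (lambda_i * g_i(x) = 0 for all i): OK

Verdict: yes, KKT holds.

yes


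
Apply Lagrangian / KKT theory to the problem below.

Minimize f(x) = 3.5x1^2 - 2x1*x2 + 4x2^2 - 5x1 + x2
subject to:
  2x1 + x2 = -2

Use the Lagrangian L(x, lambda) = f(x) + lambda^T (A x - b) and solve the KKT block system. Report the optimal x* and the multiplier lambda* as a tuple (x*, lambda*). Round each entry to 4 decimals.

Form the Lagrangian:
  L(x, lambda) = (1/2) x^T Q x + c^T x + lambda^T (A x - b)
Stationarity (grad_x L = 0): Q x + c + A^T lambda = 0.
Primal feasibility: A x = b.

This gives the KKT block system:
  [ Q   A^T ] [ x     ]   [-c ]
  [ A    0  ] [ lambda ] = [ b ]

Solving the linear system:
  x*      = (-0.617, -0.766)
  lambda* = (3.8936)
  f(x*)   = 5.0532

x* = (-0.617, -0.766), lambda* = (3.8936)


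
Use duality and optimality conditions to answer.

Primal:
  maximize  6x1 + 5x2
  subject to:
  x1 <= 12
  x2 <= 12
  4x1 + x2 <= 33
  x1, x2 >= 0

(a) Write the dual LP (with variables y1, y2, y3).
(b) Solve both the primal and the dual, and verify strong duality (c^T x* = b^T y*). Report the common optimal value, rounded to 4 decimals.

The standard primal-dual pair for 'max c^T x s.t. A x <= b, x >= 0' is:
  Dual:  min b^T y  s.t.  A^T y >= c,  y >= 0.

So the dual LP is:
  minimize  12y1 + 12y2 + 33y3
  subject to:
    y1 + 4y3 >= 6
    y2 + y3 >= 5
    y1, y2, y3 >= 0

Solving the primal: x* = (5.25, 12).
  primal value c^T x* = 91.5.
Solving the dual: y* = (0, 3.5, 1.5).
  dual value b^T y* = 91.5.
Strong duality: c^T x* = b^T y*. Confirmed.

91.5


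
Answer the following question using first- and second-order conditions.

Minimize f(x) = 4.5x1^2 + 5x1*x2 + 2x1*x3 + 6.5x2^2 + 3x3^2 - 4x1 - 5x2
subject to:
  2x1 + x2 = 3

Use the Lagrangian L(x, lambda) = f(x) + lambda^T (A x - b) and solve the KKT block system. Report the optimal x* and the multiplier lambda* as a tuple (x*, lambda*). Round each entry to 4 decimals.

Form the Lagrangian:
  L(x, lambda) = (1/2) x^T Q x + c^T x + lambda^T (A x - b)
Stationarity (grad_x L = 0): Q x + c + A^T lambda = 0.
Primal feasibility: A x = b.

This gives the KKT block system:
  [ Q   A^T ] [ x     ]   [-c ]
  [ A    0  ] [ lambda ] = [ b ]

Solving the linear system:
  x*      = (1.4132, 0.1736, -0.4711)
  lambda* = (-4.3223)
  f(x*)   = 3.2231

x* = (1.4132, 0.1736, -0.4711), lambda* = (-4.3223)


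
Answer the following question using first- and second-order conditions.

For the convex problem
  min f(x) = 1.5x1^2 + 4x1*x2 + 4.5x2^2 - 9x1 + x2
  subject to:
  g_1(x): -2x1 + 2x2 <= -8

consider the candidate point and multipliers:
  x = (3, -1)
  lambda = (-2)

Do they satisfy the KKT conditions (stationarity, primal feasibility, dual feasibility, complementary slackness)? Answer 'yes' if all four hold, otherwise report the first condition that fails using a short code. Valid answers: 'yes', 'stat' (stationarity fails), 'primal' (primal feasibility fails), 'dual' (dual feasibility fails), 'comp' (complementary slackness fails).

Gradient of f: grad f(x) = Q x + c = (-4, 4)
Constraint values g_i(x) = a_i^T x - b_i:
  g_1((3, -1)) = 0
Stationarity residual: grad f(x) + sum_i lambda_i a_i = (0, 0)
  -> stationarity OK
Primal feasibility (all g_i <= 0): OK
Dual feasibility (all lambda_i >= 0): FAILS
Complementary slackness (lambda_i * g_i(x) = 0 for all i): OK

Verdict: the first failing condition is dual_feasibility -> dual.

dual


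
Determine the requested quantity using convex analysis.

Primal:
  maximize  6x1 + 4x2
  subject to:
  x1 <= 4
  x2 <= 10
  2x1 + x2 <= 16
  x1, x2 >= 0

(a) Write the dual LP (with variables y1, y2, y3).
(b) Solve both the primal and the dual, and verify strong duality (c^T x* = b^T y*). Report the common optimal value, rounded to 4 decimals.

The standard primal-dual pair for 'max c^T x s.t. A x <= b, x >= 0' is:
  Dual:  min b^T y  s.t.  A^T y >= c,  y >= 0.

So the dual LP is:
  minimize  4y1 + 10y2 + 16y3
  subject to:
    y1 + 2y3 >= 6
    y2 + y3 >= 4
    y1, y2, y3 >= 0

Solving the primal: x* = (3, 10).
  primal value c^T x* = 58.
Solving the dual: y* = (0, 1, 3).
  dual value b^T y* = 58.
Strong duality: c^T x* = b^T y*. Confirmed.

58


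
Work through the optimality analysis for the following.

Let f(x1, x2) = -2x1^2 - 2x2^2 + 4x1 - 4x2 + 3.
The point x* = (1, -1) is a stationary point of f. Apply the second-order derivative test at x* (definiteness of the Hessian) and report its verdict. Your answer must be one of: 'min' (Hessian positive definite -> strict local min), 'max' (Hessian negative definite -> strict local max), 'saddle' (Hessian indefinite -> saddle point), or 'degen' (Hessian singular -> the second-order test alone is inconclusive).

Compute the Hessian H = grad^2 f:
  H = [[-4, 0], [0, -4]]
Verify stationarity: grad f(x*) = H x* + g = (0, 0).
Eigenvalues of H: -4, -4.
Both eigenvalues < 0, so H is negative definite -> x* is a strict local max.

max


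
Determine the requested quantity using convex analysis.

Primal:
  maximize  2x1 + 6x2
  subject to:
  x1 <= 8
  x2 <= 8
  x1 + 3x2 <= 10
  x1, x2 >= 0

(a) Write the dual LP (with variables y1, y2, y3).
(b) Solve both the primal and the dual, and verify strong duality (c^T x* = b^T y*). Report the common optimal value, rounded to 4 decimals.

The standard primal-dual pair for 'max c^T x s.t. A x <= b, x >= 0' is:
  Dual:  min b^T y  s.t.  A^T y >= c,  y >= 0.

So the dual LP is:
  minimize  8y1 + 8y2 + 10y3
  subject to:
    y1 + y3 >= 2
    y2 + 3y3 >= 6
    y1, y2, y3 >= 0

Solving the primal: x* = (0, 3.3333).
  primal value c^T x* = 20.
Solving the dual: y* = (0, 0, 2).
  dual value b^T y* = 20.
Strong duality: c^T x* = b^T y*. Confirmed.

20


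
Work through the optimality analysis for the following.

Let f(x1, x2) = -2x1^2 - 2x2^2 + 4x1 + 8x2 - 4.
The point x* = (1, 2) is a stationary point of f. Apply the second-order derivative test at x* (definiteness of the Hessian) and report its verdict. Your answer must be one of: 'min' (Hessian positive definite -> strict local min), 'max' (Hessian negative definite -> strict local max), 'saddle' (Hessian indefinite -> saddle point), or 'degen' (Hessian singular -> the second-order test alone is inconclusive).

Compute the Hessian H = grad^2 f:
  H = [[-4, 0], [0, -4]]
Verify stationarity: grad f(x*) = H x* + g = (0, 0).
Eigenvalues of H: -4, -4.
Both eigenvalues < 0, so H is negative definite -> x* is a strict local max.

max


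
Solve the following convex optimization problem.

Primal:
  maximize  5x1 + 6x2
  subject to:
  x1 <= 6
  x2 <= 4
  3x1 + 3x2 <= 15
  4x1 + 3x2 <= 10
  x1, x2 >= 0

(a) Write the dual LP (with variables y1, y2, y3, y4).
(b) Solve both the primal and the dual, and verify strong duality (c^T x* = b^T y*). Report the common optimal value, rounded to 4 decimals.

The standard primal-dual pair for 'max c^T x s.t. A x <= b, x >= 0' is:
  Dual:  min b^T y  s.t.  A^T y >= c,  y >= 0.

So the dual LP is:
  minimize  6y1 + 4y2 + 15y3 + 10y4
  subject to:
    y1 + 3y3 + 4y4 >= 5
    y2 + 3y3 + 3y4 >= 6
    y1, y2, y3, y4 >= 0

Solving the primal: x* = (0, 3.3333).
  primal value c^T x* = 20.
Solving the dual: y* = (0, 0, 0, 2).
  dual value b^T y* = 20.
Strong duality: c^T x* = b^T y*. Confirmed.

20


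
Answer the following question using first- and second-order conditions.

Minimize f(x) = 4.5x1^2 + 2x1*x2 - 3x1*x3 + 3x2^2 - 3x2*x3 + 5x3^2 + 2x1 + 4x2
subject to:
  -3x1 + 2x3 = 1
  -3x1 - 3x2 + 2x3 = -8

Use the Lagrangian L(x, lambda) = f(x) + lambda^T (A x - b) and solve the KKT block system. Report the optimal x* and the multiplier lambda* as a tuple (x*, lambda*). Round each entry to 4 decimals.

Form the Lagrangian:
  L(x, lambda) = (1/2) x^T Q x + c^T x + lambda^T (A x - b)
Stationarity (grad_x L = 0): Q x + c + A^T lambda = 0.
Primal feasibility: A x = b.

This gives the KKT block system:
  [ Q   A^T ] [ x     ]   [-c ]
  [ A    0  ] [ lambda ] = [ b ]

Solving the linear system:
  x*      = (-0.0222, 3, 0.4667)
  lambda* = (-4.7185, 6.8519)
  f(x*)   = 35.7444

x* = (-0.0222, 3, 0.4667), lambda* = (-4.7185, 6.8519)


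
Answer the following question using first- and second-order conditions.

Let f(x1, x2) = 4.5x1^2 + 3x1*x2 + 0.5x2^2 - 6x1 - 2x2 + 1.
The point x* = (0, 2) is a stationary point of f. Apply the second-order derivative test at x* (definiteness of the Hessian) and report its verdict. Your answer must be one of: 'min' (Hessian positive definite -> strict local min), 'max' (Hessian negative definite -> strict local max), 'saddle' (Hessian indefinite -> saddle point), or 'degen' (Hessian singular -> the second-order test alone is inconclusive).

Compute the Hessian H = grad^2 f:
  H = [[9, 3], [3, 1]]
Verify stationarity: grad f(x*) = H x* + g = (0, 0).
Eigenvalues of H: 0, 10.
H has a zero eigenvalue (singular; positive semidefinite but not definite), so H is neither positive definite, negative definite, nor indefinite. The second-order test alone is inconclusive -> degen.
(Indeed, f is constant along the null direction of H through x*, so x* is not a strict local extremum.)

degen


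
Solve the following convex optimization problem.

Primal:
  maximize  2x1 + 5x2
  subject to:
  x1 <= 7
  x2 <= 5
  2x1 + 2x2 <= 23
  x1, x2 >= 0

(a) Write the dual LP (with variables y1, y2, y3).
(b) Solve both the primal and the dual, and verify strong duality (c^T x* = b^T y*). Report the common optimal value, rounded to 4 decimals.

The standard primal-dual pair for 'max c^T x s.t. A x <= b, x >= 0' is:
  Dual:  min b^T y  s.t.  A^T y >= c,  y >= 0.

So the dual LP is:
  minimize  7y1 + 5y2 + 23y3
  subject to:
    y1 + 2y3 >= 2
    y2 + 2y3 >= 5
    y1, y2, y3 >= 0

Solving the primal: x* = (6.5, 5).
  primal value c^T x* = 38.
Solving the dual: y* = (0, 3, 1).
  dual value b^T y* = 38.
Strong duality: c^T x* = b^T y*. Confirmed.

38


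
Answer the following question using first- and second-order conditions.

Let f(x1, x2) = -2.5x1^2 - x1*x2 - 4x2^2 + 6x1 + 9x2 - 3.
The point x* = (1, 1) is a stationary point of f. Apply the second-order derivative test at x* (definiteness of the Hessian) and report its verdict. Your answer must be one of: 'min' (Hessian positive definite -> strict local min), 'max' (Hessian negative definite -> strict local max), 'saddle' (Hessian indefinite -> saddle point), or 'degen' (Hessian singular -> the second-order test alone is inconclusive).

Compute the Hessian H = grad^2 f:
  H = [[-5, -1], [-1, -8]]
Verify stationarity: grad f(x*) = H x* + g = (0, 0).
Eigenvalues of H: -8.3028, -4.6972.
Both eigenvalues < 0, so H is negative definite -> x* is a strict local max.

max


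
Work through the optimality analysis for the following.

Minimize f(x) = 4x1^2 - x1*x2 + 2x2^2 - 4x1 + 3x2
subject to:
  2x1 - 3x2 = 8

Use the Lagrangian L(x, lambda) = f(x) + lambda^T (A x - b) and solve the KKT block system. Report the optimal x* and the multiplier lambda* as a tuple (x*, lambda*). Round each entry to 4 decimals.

Form the Lagrangian:
  L(x, lambda) = (1/2) x^T Q x + c^T x + lambda^T (A x - b)
Stationarity (grad_x L = 0): Q x + c + A^T lambda = 0.
Primal feasibility: A x = b.

This gives the KKT block system:
  [ Q   A^T ] [ x     ]   [-c ]
  [ A    0  ] [ lambda ] = [ b ]

Solving the linear system:
  x*      = (0.7632, -2.1579)
  lambda* = (-2.1316)
  f(x*)   = 3.7632

x* = (0.7632, -2.1579), lambda* = (-2.1316)


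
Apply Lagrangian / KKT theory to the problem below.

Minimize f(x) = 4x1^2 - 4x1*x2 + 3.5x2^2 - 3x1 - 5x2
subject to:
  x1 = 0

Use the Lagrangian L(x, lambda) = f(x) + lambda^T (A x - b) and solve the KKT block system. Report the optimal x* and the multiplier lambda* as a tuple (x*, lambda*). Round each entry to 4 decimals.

Form the Lagrangian:
  L(x, lambda) = (1/2) x^T Q x + c^T x + lambda^T (A x - b)
Stationarity (grad_x L = 0): Q x + c + A^T lambda = 0.
Primal feasibility: A x = b.

This gives the KKT block system:
  [ Q   A^T ] [ x     ]   [-c ]
  [ A    0  ] [ lambda ] = [ b ]

Solving the linear system:
  x*      = (0, 0.7143)
  lambda* = (5.8571)
  f(x*)   = -1.7857

x* = (0, 0.7143), lambda* = (5.8571)


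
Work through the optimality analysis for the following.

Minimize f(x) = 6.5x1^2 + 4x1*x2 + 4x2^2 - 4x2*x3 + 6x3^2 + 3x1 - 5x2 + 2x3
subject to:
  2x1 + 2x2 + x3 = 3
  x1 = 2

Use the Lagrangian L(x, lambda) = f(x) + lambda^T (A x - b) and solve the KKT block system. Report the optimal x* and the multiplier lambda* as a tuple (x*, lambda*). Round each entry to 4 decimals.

Form the Lagrangian:
  L(x, lambda) = (1/2) x^T Q x + c^T x + lambda^T (A x - b)
Stationarity (grad_x L = 0): Q x + c + A^T lambda = 0.
Primal feasibility: A x = b.

This gives the KKT block system:
  [ Q   A^T ] [ x     ]   [-c ]
  [ A    0  ] [ lambda ] = [ b ]

Solving the linear system:
  x*      = (2, -0.375, -0.25)
  lambda* = (-0.5, -26.5)
  f(x*)   = 30.9375

x* = (2, -0.375, -0.25), lambda* = (-0.5, -26.5)


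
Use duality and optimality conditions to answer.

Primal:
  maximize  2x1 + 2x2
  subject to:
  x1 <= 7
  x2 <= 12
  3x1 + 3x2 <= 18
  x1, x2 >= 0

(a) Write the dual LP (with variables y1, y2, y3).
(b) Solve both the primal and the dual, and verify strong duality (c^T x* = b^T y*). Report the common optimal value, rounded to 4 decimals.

The standard primal-dual pair for 'max c^T x s.t. A x <= b, x >= 0' is:
  Dual:  min b^T y  s.t.  A^T y >= c,  y >= 0.

So the dual LP is:
  minimize  7y1 + 12y2 + 18y3
  subject to:
    y1 + 3y3 >= 2
    y2 + 3y3 >= 2
    y1, y2, y3 >= 0

Solving the primal: x* = (6, 0).
  primal value c^T x* = 12.
Solving the dual: y* = (0, 0, 0.6667).
  dual value b^T y* = 12.
Strong duality: c^T x* = b^T y*. Confirmed.

12


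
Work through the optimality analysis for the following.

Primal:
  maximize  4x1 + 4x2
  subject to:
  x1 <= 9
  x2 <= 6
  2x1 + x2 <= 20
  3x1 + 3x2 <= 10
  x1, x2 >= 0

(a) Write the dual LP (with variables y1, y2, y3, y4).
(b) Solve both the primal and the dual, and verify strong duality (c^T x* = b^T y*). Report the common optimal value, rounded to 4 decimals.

The standard primal-dual pair for 'max c^T x s.t. A x <= b, x >= 0' is:
  Dual:  min b^T y  s.t.  A^T y >= c,  y >= 0.

So the dual LP is:
  minimize  9y1 + 6y2 + 20y3 + 10y4
  subject to:
    y1 + 2y3 + 3y4 >= 4
    y2 + y3 + 3y4 >= 4
    y1, y2, y3, y4 >= 0

Solving the primal: x* = (3.3333, 0).
  primal value c^T x* = 13.3333.
Solving the dual: y* = (0, 0, 0, 1.3333).
  dual value b^T y* = 13.3333.
Strong duality: c^T x* = b^T y*. Confirmed.

13.3333


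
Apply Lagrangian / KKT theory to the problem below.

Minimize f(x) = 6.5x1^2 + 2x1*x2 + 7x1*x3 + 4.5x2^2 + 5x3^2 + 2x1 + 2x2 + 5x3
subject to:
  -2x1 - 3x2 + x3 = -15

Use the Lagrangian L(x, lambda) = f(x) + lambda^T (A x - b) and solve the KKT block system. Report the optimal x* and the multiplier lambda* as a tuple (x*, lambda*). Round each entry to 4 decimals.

Form the Lagrangian:
  L(x, lambda) = (1/2) x^T Q x + c^T x + lambda^T (A x - b)
Stationarity (grad_x L = 0): Q x + c + A^T lambda = 0.
Primal feasibility: A x = b.

This gives the KKT block system:
  [ Q   A^T ] [ x     ]   [-c ]
  [ A    0  ] [ lambda ] = [ b ]

Solving the linear system:
  x*      = (2.6265, 2.1717, -3.2319)
  lambda* = (8.9327)
  f(x*)   = 63.7142

x* = (2.6265, 2.1717, -3.2319), lambda* = (8.9327)


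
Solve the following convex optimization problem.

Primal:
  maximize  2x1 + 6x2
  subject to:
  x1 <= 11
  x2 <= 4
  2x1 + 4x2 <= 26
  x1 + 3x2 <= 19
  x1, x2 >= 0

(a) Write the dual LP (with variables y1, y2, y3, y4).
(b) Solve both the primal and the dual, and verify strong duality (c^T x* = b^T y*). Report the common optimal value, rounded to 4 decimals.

The standard primal-dual pair for 'max c^T x s.t. A x <= b, x >= 0' is:
  Dual:  min b^T y  s.t.  A^T y >= c,  y >= 0.

So the dual LP is:
  minimize  11y1 + 4y2 + 26y3 + 19y4
  subject to:
    y1 + 2y3 + y4 >= 2
    y2 + 4y3 + 3y4 >= 6
    y1, y2, y3, y4 >= 0

Solving the primal: x* = (5, 4).
  primal value c^T x* = 34.
Solving the dual: y* = (0, 2, 1, 0).
  dual value b^T y* = 34.
Strong duality: c^T x* = b^T y*. Confirmed.

34


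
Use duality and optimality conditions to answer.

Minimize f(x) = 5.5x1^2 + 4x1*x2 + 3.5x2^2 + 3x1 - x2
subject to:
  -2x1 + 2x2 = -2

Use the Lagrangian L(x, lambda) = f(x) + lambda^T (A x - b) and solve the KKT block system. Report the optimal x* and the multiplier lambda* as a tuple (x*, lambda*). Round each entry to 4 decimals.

Form the Lagrangian:
  L(x, lambda) = (1/2) x^T Q x + c^T x + lambda^T (A x - b)
Stationarity (grad_x L = 0): Q x + c + A^T lambda = 0.
Primal feasibility: A x = b.

This gives the KKT block system:
  [ Q   A^T ] [ x     ]   [-c ]
  [ A    0  ] [ lambda ] = [ b ]

Solving the linear system:
  x*      = (0.3462, -0.6538)
  lambda* = (2.0962)
  f(x*)   = 2.9423

x* = (0.3462, -0.6538), lambda* = (2.0962)


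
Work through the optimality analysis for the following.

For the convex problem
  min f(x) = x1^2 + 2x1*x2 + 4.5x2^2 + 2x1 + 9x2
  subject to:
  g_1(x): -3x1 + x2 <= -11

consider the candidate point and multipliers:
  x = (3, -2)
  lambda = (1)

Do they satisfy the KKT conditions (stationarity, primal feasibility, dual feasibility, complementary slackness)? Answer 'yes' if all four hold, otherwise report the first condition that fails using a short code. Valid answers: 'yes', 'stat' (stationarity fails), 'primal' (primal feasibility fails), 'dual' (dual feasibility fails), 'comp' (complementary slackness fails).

Gradient of f: grad f(x) = Q x + c = (4, -3)
Constraint values g_i(x) = a_i^T x - b_i:
  g_1((3, -2)) = 0
Stationarity residual: grad f(x) + sum_i lambda_i a_i = (1, -2)
  -> stationarity FAILS
Primal feasibility (all g_i <= 0): OK
Dual feasibility (all lambda_i >= 0): OK
Complementary slackness (lambda_i * g_i(x) = 0 for all i): OK

Verdict: the first failing condition is stationarity -> stat.

stat


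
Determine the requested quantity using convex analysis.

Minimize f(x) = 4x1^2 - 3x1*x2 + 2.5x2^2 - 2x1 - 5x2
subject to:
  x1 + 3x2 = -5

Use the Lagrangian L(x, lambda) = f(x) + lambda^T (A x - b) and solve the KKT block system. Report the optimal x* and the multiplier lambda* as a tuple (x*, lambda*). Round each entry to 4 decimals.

Form the Lagrangian:
  L(x, lambda) = (1/2) x^T Q x + c^T x + lambda^T (A x - b)
Stationarity (grad_x L = 0): Q x + c + A^T lambda = 0.
Primal feasibility: A x = b.

This gives the KKT block system:
  [ Q   A^T ] [ x     ]   [-c ]
  [ A    0  ] [ lambda ] = [ b ]

Solving the linear system:
  x*      = (-0.7053, -1.4316)
  lambda* = (3.3474)
  f(x*)   = 12.6526

x* = (-0.7053, -1.4316), lambda* = (3.3474)


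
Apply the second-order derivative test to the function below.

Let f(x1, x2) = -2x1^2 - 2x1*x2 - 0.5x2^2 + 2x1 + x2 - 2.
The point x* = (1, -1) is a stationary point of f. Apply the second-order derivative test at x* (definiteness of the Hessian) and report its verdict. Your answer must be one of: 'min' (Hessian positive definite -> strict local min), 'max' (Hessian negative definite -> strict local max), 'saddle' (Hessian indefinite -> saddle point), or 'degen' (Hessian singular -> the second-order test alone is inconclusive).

Compute the Hessian H = grad^2 f:
  H = [[-4, -2], [-2, -1]]
Verify stationarity: grad f(x*) = H x* + g = (0, 0).
Eigenvalues of H: -5, 0.
H has a zero eigenvalue (singular; negative semidefinite but not definite), so H is neither positive definite, negative definite, nor indefinite. The second-order test alone is inconclusive -> degen.
(Indeed, f is constant along the null direction of H through x*, so x* is not a strict local extremum.)

degen


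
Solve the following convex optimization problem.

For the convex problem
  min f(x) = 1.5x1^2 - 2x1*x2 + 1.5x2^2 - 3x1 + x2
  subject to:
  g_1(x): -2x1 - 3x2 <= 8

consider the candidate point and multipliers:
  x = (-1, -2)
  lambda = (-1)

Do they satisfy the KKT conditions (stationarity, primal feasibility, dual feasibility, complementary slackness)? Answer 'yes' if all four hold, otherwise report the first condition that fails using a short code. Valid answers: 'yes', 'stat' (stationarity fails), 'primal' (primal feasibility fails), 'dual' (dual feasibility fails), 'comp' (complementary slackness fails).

Gradient of f: grad f(x) = Q x + c = (-2, -3)
Constraint values g_i(x) = a_i^T x - b_i:
  g_1((-1, -2)) = 0
Stationarity residual: grad f(x) + sum_i lambda_i a_i = (0, 0)
  -> stationarity OK
Primal feasibility (all g_i <= 0): OK
Dual feasibility (all lambda_i >= 0): FAILS
Complementary slackness (lambda_i * g_i(x) = 0 for all i): OK

Verdict: the first failing condition is dual_feasibility -> dual.

dual


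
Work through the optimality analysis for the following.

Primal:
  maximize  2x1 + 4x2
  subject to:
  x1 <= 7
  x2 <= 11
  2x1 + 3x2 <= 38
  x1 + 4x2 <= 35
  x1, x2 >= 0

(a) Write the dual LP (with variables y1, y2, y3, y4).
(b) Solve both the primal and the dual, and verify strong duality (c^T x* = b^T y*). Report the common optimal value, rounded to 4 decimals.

The standard primal-dual pair for 'max c^T x s.t. A x <= b, x >= 0' is:
  Dual:  min b^T y  s.t.  A^T y >= c,  y >= 0.

So the dual LP is:
  minimize  7y1 + 11y2 + 38y3 + 35y4
  subject to:
    y1 + 2y3 + y4 >= 2
    y2 + 3y3 + 4y4 >= 4
    y1, y2, y3, y4 >= 0

Solving the primal: x* = (7, 7).
  primal value c^T x* = 42.
Solving the dual: y* = (1, 0, 0, 1).
  dual value b^T y* = 42.
Strong duality: c^T x* = b^T y*. Confirmed.

42


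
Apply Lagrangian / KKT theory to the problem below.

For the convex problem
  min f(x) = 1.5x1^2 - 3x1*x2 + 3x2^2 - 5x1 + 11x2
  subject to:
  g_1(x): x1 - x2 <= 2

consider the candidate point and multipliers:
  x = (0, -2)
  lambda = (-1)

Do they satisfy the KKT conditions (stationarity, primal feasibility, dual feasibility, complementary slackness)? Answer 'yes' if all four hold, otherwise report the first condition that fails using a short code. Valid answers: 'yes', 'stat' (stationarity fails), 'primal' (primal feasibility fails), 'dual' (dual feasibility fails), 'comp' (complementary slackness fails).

Gradient of f: grad f(x) = Q x + c = (1, -1)
Constraint values g_i(x) = a_i^T x - b_i:
  g_1((0, -2)) = 0
Stationarity residual: grad f(x) + sum_i lambda_i a_i = (0, 0)
  -> stationarity OK
Primal feasibility (all g_i <= 0): OK
Dual feasibility (all lambda_i >= 0): FAILS
Complementary slackness (lambda_i * g_i(x) = 0 for all i): OK

Verdict: the first failing condition is dual_feasibility -> dual.

dual


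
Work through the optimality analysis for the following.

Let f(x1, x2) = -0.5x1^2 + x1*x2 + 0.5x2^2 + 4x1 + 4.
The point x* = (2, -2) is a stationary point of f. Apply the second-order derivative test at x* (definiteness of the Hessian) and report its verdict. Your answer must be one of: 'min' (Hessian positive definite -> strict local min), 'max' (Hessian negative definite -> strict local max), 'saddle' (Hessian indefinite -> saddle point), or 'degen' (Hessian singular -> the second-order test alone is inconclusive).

Compute the Hessian H = grad^2 f:
  H = [[-1, 1], [1, 1]]
Verify stationarity: grad f(x*) = H x* + g = (0, 0).
Eigenvalues of H: -1.4142, 1.4142.
Eigenvalues have mixed signs, so H is indefinite -> x* is a saddle point.

saddle


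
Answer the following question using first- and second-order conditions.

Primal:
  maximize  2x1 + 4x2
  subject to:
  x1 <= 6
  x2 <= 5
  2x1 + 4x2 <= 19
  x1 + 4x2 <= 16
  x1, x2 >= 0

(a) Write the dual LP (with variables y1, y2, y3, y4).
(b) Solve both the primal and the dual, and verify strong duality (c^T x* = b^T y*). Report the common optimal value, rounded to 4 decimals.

The standard primal-dual pair for 'max c^T x s.t. A x <= b, x >= 0' is:
  Dual:  min b^T y  s.t.  A^T y >= c,  y >= 0.

So the dual LP is:
  minimize  6y1 + 5y2 + 19y3 + 16y4
  subject to:
    y1 + 2y3 + y4 >= 2
    y2 + 4y3 + 4y4 >= 4
    y1, y2, y3, y4 >= 0

Solving the primal: x* = (6, 1.75).
  primal value c^T x* = 19.
Solving the dual: y* = (0, 0, 1, 0).
  dual value b^T y* = 19.
Strong duality: c^T x* = b^T y*. Confirmed.

19


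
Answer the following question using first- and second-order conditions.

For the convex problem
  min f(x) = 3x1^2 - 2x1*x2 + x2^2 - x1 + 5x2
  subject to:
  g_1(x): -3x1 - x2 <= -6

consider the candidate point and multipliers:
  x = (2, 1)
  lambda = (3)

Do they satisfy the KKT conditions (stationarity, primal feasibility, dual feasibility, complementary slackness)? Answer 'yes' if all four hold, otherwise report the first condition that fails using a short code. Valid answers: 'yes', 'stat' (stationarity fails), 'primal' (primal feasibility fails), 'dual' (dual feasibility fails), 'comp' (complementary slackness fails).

Gradient of f: grad f(x) = Q x + c = (9, 3)
Constraint values g_i(x) = a_i^T x - b_i:
  g_1((2, 1)) = -1
Stationarity residual: grad f(x) + sum_i lambda_i a_i = (0, 0)
  -> stationarity OK
Primal feasibility (all g_i <= 0): OK
Dual feasibility (all lambda_i >= 0): OK
Complementary slackness (lambda_i * g_i(x) = 0 for all i): FAILS

Verdict: the first failing condition is complementary_slackness -> comp.

comp


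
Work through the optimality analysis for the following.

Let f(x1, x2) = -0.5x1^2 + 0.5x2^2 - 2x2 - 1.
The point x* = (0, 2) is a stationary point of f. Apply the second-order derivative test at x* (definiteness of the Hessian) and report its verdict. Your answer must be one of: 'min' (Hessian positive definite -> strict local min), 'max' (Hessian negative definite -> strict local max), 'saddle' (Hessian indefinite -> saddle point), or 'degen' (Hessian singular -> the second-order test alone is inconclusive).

Compute the Hessian H = grad^2 f:
  H = [[-1, 0], [0, 1]]
Verify stationarity: grad f(x*) = H x* + g = (0, 0).
Eigenvalues of H: -1, 1.
Eigenvalues have mixed signs, so H is indefinite -> x* is a saddle point.

saddle


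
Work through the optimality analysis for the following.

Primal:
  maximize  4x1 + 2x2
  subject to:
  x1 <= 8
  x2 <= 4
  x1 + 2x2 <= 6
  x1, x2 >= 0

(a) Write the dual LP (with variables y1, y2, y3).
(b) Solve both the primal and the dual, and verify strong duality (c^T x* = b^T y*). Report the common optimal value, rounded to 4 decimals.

The standard primal-dual pair for 'max c^T x s.t. A x <= b, x >= 0' is:
  Dual:  min b^T y  s.t.  A^T y >= c,  y >= 0.

So the dual LP is:
  minimize  8y1 + 4y2 + 6y3
  subject to:
    y1 + y3 >= 4
    y2 + 2y3 >= 2
    y1, y2, y3 >= 0

Solving the primal: x* = (6, 0).
  primal value c^T x* = 24.
Solving the dual: y* = (0, 0, 4).
  dual value b^T y* = 24.
Strong duality: c^T x* = b^T y*. Confirmed.

24


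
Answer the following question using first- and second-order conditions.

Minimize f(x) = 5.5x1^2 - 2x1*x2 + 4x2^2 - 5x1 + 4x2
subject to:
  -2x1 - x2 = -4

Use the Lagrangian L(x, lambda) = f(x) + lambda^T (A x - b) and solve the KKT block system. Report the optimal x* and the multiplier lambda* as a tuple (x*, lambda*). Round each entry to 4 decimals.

Form the Lagrangian:
  L(x, lambda) = (1/2) x^T Q x + c^T x + lambda^T (A x - b)
Stationarity (grad_x L = 0): Q x + c + A^T lambda = 0.
Primal feasibility: A x = b.

This gives the KKT block system:
  [ Q   A^T ] [ x     ]   [-c ]
  [ A    0  ] [ lambda ] = [ b ]

Solving the linear system:
  x*      = (1.6667, 0.6667)
  lambda* = (6)
  f(x*)   = 9.1667

x* = (1.6667, 0.6667), lambda* = (6)


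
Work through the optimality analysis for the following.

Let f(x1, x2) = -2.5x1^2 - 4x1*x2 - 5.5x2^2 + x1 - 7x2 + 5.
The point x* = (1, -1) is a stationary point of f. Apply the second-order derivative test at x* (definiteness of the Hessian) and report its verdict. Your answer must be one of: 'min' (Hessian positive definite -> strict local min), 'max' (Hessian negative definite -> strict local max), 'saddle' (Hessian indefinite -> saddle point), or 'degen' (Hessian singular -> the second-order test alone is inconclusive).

Compute the Hessian H = grad^2 f:
  H = [[-5, -4], [-4, -11]]
Verify stationarity: grad f(x*) = H x* + g = (0, 0).
Eigenvalues of H: -13, -3.
Both eigenvalues < 0, so H is negative definite -> x* is a strict local max.

max


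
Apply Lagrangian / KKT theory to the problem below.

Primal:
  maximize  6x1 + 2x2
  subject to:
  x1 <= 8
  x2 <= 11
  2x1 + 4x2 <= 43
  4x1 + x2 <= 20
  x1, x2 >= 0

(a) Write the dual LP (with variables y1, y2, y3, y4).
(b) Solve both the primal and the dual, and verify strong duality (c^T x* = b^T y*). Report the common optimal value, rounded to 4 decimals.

The standard primal-dual pair for 'max c^T x s.t. A x <= b, x >= 0' is:
  Dual:  min b^T y  s.t.  A^T y >= c,  y >= 0.

So the dual LP is:
  minimize  8y1 + 11y2 + 43y3 + 20y4
  subject to:
    y1 + 2y3 + 4y4 >= 6
    y2 + 4y3 + y4 >= 2
    y1, y2, y3, y4 >= 0

Solving the primal: x* = (2.6429, 9.4286).
  primal value c^T x* = 34.7143.
Solving the dual: y* = (0, 0, 0.1429, 1.4286).
  dual value b^T y* = 34.7143.
Strong duality: c^T x* = b^T y*. Confirmed.

34.7143


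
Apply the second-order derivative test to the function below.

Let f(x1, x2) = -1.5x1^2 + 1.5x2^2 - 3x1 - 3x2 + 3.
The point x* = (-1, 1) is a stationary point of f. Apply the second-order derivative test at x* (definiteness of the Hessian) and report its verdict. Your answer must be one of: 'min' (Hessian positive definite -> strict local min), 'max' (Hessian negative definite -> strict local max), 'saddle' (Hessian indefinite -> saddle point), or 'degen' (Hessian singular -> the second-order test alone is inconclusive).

Compute the Hessian H = grad^2 f:
  H = [[-3, 0], [0, 3]]
Verify stationarity: grad f(x*) = H x* + g = (0, 0).
Eigenvalues of H: -3, 3.
Eigenvalues have mixed signs, so H is indefinite -> x* is a saddle point.

saddle


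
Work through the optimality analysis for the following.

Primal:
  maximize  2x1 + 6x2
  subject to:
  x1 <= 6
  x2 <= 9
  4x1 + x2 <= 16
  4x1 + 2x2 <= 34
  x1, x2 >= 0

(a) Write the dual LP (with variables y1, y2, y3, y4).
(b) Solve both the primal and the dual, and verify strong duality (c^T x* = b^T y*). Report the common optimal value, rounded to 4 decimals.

The standard primal-dual pair for 'max c^T x s.t. A x <= b, x >= 0' is:
  Dual:  min b^T y  s.t.  A^T y >= c,  y >= 0.

So the dual LP is:
  minimize  6y1 + 9y2 + 16y3 + 34y4
  subject to:
    y1 + 4y3 + 4y4 >= 2
    y2 + y3 + 2y4 >= 6
    y1, y2, y3, y4 >= 0

Solving the primal: x* = (1.75, 9).
  primal value c^T x* = 57.5.
Solving the dual: y* = (0, 5.5, 0.5, 0).
  dual value b^T y* = 57.5.
Strong duality: c^T x* = b^T y*. Confirmed.

57.5


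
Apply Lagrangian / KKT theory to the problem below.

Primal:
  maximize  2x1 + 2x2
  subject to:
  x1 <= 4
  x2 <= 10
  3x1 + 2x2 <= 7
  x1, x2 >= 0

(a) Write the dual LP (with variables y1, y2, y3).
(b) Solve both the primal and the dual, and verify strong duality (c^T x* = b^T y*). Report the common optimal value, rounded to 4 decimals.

The standard primal-dual pair for 'max c^T x s.t. A x <= b, x >= 0' is:
  Dual:  min b^T y  s.t.  A^T y >= c,  y >= 0.

So the dual LP is:
  minimize  4y1 + 10y2 + 7y3
  subject to:
    y1 + 3y3 >= 2
    y2 + 2y3 >= 2
    y1, y2, y3 >= 0

Solving the primal: x* = (0, 3.5).
  primal value c^T x* = 7.
Solving the dual: y* = (0, 0, 1).
  dual value b^T y* = 7.
Strong duality: c^T x* = b^T y*. Confirmed.

7


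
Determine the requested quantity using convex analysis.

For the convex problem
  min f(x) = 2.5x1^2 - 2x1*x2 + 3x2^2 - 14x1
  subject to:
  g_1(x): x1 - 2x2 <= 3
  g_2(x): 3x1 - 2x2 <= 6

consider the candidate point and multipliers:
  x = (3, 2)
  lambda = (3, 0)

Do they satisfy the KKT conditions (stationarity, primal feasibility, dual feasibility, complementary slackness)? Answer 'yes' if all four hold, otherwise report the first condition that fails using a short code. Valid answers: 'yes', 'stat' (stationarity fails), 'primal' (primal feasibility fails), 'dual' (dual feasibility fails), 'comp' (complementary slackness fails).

Gradient of f: grad f(x) = Q x + c = (-3, 6)
Constraint values g_i(x) = a_i^T x - b_i:
  g_1((3, 2)) = -4
  g_2((3, 2)) = -1
Stationarity residual: grad f(x) + sum_i lambda_i a_i = (0, 0)
  -> stationarity OK
Primal feasibility (all g_i <= 0): OK
Dual feasibility (all lambda_i >= 0): OK
Complementary slackness (lambda_i * g_i(x) = 0 for all i): FAILS

Verdict: the first failing condition is complementary_slackness -> comp.

comp
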